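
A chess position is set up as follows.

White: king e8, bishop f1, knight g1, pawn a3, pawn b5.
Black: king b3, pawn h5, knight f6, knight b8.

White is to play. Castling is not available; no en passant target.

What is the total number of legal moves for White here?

4

White to move; king on e8.
In check: yes, from the black knight on f6.
Legal moves: Kf8, Kd8, Kf7, Ke7.
Count: 4.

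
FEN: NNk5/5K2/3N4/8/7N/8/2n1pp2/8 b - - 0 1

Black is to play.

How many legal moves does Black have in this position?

Black to move; king on c8.
In check: yes, from the white knight on d6.
Legal moves: Kd8, Kxb8.
Count: 2.

2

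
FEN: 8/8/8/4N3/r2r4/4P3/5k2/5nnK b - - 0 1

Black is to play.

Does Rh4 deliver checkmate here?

After Rh4: white king on h1; in check: yes, from the black rook on h4.
King squares — g1: attacked by Kf2; g2: attacked by Kf2; h2: attacked by Nf1.
White has no legal moves → checkmate.

yes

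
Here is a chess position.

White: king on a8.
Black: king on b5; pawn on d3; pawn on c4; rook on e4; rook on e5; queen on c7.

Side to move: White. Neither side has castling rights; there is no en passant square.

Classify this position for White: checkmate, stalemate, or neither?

stalemate

White to move; white king on a8.
In check: no.
King squares — a7: attacked by Qc7; b7: attacked by Qc7; b8: attacked by Qc7.
Legal moves for White: none.
Not in check and no legal moves → stalemate.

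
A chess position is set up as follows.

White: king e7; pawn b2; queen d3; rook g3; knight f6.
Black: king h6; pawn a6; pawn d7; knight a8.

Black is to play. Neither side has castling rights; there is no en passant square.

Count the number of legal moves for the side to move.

5

Black to move; king on h6.
In check: no.
Legal moves: Nc7, Nb6, d6, a5, d5.
Count: 5.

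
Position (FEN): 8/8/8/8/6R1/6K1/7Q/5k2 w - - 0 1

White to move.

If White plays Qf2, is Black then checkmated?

After Qf2: black king on f1; in check: yes, from the white queen on f2.
King squares — e1: attacked by Qf2; g1: attacked by Qf2; e2: attacked by Qf2; f2: attacked by Kg3; g2: attacked by Qf2.
Black has no legal moves → checkmate.

yes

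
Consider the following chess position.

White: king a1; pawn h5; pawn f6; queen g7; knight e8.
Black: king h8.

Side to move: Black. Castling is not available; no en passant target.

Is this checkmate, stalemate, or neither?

checkmate

Black to move; black king on h8.
In check: yes, from the white queen on g7.
King squares — g7: attacked by Pf6; h7: attacked by Qg7; g8: attacked by Qg7.
Legal moves for Black: none.
In check with no legal moves → checkmate.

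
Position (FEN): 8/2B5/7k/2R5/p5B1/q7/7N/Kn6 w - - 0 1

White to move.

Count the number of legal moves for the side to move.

White to move; king on a1.
In check: yes, from the black queen on a3.
Legal moves: Kxb1.
Count: 1.

1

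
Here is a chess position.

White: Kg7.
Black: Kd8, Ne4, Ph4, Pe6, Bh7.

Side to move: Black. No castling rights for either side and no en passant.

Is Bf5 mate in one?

After Bf5: white king on g7; in check: no.
White is not in check, so this cannot be checkmate.

no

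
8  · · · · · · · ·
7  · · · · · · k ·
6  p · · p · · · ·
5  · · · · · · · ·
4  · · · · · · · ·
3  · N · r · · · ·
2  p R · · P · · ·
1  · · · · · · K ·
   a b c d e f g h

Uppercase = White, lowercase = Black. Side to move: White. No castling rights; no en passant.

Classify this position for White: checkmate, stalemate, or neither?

White to move; white king on g1.
In check: no.
Legal moves for White: Nc5, Na5, Nd4, Nd2, Nc1, Na1, Rd2, Rc2, Rxa2, Rb1, Kh2, Kg2, Kf2, Kh1, Kf1, exd3, e3, e4.
White has 18 legal moves and is not in check → neither.

neither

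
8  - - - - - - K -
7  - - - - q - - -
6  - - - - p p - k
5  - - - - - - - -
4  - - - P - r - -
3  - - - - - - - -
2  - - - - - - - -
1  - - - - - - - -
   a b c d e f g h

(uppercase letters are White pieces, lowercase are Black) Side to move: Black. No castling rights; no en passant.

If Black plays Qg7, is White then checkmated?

After Qg7: white king on g8; in check: yes, from the black queen on g7.
King squares — f7: attacked by Qg7; g7: attacked by Kh6; h7: attacked by Kh6; f8: attacked by Qg7; h8: attacked by Qg7.
White has no legal moves → checkmate.

yes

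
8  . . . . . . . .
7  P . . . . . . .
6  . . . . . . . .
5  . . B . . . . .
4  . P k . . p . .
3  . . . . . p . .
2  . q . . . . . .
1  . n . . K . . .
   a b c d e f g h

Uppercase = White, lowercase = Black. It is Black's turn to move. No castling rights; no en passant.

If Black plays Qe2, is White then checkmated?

After Qe2: white king on e1; in check: yes, from the black queen on e2.
King squares — d1: attacked by Qe2; f1: attacked by Qe2; d2: attacked by Nb1; e2: attacked by Pf3; f2: attacked by Qe2.
White has no legal moves → checkmate.

yes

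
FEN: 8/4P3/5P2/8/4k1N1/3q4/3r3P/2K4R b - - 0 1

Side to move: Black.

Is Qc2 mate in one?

yes

After Qc2: white king on c1; in check: yes, from the black queen on c2.
King squares — b1: attacked by Qc2; d1: attacked by Qc2; b2: attacked by Qc2; c2: attacked by Rd2; d2: attacked by Qc2.
White has no legal moves → checkmate.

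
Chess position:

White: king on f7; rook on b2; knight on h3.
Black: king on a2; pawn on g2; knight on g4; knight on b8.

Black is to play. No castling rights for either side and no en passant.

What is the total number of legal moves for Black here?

3

Black to move; king on a2.
In check: yes, from the white rook on b2.
Legal moves: Ka3, Kxb2, Ka1.
Count: 3.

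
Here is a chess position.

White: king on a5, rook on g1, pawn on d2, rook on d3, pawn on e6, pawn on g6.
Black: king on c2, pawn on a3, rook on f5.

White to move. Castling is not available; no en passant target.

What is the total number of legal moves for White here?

5

White to move; king on a5.
In check: yes, from the black rook on f5.
Legal moves: Kb6, Ka6, Kb4, Ka4, Rd5.
Count: 5.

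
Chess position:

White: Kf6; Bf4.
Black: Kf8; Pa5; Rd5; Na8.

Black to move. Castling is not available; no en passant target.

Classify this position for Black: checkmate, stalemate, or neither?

neither

Black to move; black king on f8.
In check: no.
Legal moves for Black: Kg8, Ke8, Nc7, Nb6, Rd8, Rd7, Rd6+, Rh5, Rg5, Rf5+, Re5, Rc5, Rb5, Rd4, Rd3, Rd2, Rd1, a4.
Black has 18 legal moves and is not in check → neither.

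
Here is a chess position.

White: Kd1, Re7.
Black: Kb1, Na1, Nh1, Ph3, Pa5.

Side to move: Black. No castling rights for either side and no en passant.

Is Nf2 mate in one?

After Nf2: white king on d1; in check: yes, from the black knight on f2.
White has 3 legal replies: Ke2, Kd2, Ke1.
In check but a legal move exists → not checkmate.

no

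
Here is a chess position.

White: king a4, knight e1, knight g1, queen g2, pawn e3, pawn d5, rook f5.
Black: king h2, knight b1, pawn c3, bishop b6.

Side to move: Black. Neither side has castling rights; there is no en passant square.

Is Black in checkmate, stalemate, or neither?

checkmate

Black to move; black king on h2.
In check: yes, from the white queen on g2.
King squares — g1: attacked by Qg2; h1: attacked by Qg2; g2: attacked by Ne1; g3: attacked by Qg2; h3: attacked by Ng1.
Legal moves for Black: none.
In check with no legal moves → checkmate.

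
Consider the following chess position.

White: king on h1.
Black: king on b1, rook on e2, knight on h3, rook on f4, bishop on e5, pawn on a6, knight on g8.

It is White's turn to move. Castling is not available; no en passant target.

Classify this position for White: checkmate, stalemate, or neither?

White to move; white king on h1.
In check: no.
King squares — g1: attacked by Nh3; g2: attacked by Re2; h2: attacked by Re2.
Legal moves for White: none.
Not in check and no legal moves → stalemate.

stalemate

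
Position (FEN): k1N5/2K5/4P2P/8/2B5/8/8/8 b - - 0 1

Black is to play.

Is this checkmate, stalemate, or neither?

Black to move; black king on a8.
In check: no.
King squares — a7: attacked by Nc8; b7: attacked by Kc7; b8: attacked by Kc7.
Legal moves for Black: none.
Not in check and no legal moves → stalemate.

stalemate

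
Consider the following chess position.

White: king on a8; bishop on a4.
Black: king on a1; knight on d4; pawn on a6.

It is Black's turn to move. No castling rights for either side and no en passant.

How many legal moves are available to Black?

12

Black to move; king on a1.
In check: no.
Legal moves: Ne6, Nc6, Nf5, Nb5, Nf3, Nb3, Ne2, Nc2, Kb2, Ka2, Kb1, a5.
Count: 12.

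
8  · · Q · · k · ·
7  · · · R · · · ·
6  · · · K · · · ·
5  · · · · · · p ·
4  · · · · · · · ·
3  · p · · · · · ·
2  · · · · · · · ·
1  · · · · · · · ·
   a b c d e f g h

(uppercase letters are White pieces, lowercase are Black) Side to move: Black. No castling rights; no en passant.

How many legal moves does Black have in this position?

0

Black to move; king on f8.
In check: yes, from the white queen on c8.
Legal moves: none.
Count: 0.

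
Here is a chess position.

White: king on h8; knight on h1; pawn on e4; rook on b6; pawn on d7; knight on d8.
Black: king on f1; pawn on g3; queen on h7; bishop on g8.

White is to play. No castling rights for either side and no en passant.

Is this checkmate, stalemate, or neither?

checkmate

White to move; white king on h8.
In check: yes, from the black queen on h7.
King squares — g7: attacked by Qh7; h7: attacked by Bg8; g8: attacked by Qh7.
Legal moves for White: none.
In check with no legal moves → checkmate.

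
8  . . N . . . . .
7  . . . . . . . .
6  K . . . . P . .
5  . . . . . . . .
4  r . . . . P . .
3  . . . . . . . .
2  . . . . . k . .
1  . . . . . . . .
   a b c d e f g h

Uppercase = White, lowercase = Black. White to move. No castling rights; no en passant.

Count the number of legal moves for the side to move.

3

White to move; king on a6.
In check: yes, from the black rook on a4.
Legal moves: Kb7, Kb6, Kb5.
Count: 3.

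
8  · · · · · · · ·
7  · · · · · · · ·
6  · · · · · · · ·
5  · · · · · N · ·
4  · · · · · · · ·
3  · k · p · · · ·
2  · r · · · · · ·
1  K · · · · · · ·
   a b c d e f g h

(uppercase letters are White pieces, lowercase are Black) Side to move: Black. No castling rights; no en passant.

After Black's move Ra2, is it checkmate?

After Ra2: white king on a1; in check: yes, from the black rook on a2.
White has 1 legal reply: Kb1.
In check but a legal move exists → not checkmate.

no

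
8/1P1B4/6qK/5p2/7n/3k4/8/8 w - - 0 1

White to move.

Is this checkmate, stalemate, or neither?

checkmate

White to move; white king on h6.
In check: yes, from the black queen on g6.
King squares — g5: attacked by Qg6; h5: attacked by Qg6; g6: attacked by Nh4; g7: attacked by Qg6; h7: attacked by Qg6.
Legal moves for White: none.
In check with no legal moves → checkmate.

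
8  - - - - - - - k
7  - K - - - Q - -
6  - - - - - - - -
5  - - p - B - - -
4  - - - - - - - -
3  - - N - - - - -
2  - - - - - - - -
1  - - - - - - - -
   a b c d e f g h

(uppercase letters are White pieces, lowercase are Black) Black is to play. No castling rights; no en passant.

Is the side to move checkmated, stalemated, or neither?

checkmate

Black to move; black king on h8.
In check: yes, from the white bishop on e5.
King squares — g7: attacked by Be5; h7: attacked by Qf7; g8: attacked by Qf7.
Legal moves for Black: none.
In check with no legal moves → checkmate.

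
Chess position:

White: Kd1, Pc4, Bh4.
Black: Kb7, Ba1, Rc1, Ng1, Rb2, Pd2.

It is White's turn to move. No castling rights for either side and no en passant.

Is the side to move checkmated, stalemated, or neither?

White to move; white king on d1.
In check: yes, from the black rook on c1.
King squares — c1: attacked by Pd2; e1: attacked by Rc1; c2: attacked by Rc1; d2: attacked by Rb2; e2: attacked by Ng1.
Legal moves for White: none.
In check with no legal moves → checkmate.

checkmate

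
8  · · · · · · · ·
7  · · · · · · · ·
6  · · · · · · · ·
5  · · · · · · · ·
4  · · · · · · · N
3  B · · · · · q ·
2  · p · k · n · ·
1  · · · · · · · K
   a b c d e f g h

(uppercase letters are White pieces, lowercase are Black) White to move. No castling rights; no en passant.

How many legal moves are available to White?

0

White to move; king on h1.
In check: yes, from the black knight on f2.
Legal moves: none.
Count: 0.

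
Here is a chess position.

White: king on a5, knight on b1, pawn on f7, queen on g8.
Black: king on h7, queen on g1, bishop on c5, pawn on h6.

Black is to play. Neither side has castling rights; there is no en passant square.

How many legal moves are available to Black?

1

Black to move; king on h7.
In check: yes, from the white queen on g8.
Legal moves: Qxg8.
Count: 1.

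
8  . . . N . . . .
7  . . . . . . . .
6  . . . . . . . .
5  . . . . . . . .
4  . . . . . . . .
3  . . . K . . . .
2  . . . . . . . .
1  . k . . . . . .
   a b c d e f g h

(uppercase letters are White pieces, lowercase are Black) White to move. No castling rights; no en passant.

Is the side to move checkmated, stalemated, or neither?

White to move; white king on d3.
In check: no.
Legal moves for White: Nf7, Nb7, Ne6, Nc6, Ke4, Kd4, Kc4, Ke3, Kc3, Ke2, Kd2.
White has 11 legal moves and is not in check → neither.

neither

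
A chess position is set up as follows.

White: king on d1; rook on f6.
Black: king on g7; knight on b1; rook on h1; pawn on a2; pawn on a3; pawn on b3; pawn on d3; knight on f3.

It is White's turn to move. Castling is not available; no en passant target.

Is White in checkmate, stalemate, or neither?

White to move; white king on d1.
In check: yes, from the black rook on h1.
King squares — c1: attacked by Rh1; e1: attacked by Rh1; c2: attacked by Pb3; d2: attacked by Nb1; e2: attacked by Pd3.
Legal moves for White: none.
In check with no legal moves → checkmate.

checkmate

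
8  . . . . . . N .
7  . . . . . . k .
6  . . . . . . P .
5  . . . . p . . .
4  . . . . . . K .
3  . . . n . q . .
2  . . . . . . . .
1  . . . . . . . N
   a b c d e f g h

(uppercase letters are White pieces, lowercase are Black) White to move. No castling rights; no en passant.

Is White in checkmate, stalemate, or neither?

White to move; white king on g4.
In check: yes, from the black queen on f3.
Legal moves for White: Kg5, Kh4, Kxf3.
White is in check but has 3 legal moves → neither.

neither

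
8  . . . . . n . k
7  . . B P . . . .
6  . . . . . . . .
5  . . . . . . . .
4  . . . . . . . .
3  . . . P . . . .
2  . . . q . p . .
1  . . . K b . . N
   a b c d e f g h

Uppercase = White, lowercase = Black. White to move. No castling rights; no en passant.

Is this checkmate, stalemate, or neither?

White to move; white king on d1.
In check: yes, from the black queen on d2.
King squares — c1: attacked by Qd2; e1: attacked by Qd2; c2: attacked by Qd2; d2: attacked by Be1; e2: attacked by Qd2.
Legal moves for White: none.
In check with no legal moves → checkmate.

checkmate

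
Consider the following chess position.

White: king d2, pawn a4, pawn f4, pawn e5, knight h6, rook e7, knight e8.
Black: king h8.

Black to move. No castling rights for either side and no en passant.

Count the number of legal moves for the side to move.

0

Black to move; king on h8.
In check: no.
Legal moves: none.
Count: 0.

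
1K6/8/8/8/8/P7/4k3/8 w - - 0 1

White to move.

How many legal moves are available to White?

6

White to move; king on b8.
In check: no.
Legal moves: Kc8, Ka8, Kc7, Kb7, Ka7, a4.
Count: 6.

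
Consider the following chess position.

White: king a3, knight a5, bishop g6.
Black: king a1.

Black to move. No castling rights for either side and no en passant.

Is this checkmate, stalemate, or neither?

Black to move; black king on a1.
In check: no.
King squares — b1: attacked by Bg6; a2: attacked by Ka3; b2: attacked by Ka3.
Legal moves for Black: none.
Not in check and no legal moves → stalemate.

stalemate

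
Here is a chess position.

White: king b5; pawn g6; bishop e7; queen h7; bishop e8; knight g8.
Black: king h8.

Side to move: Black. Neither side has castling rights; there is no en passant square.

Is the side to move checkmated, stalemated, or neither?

checkmate

Black to move; black king on h8.
In check: yes, from the white queen on h7.
King squares — g7: attacked by Qh7; h7: attacked by Pg6; g8: attacked by Qh7.
Legal moves for Black: none.
In check with no legal moves → checkmate.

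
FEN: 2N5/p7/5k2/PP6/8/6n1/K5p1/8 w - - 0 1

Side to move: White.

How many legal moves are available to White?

White to move; king on a2.
In check: no.
Legal moves: Ne7, Nxa7, Nd6, Nb6, Kb3, Ka3, Kb2, Kb1, Ka1, b6, a6.
Count: 11.

11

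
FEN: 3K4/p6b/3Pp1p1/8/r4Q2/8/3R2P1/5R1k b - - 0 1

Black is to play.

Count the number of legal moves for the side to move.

Black to move; king on h1.
In check: yes, from the white rook on f1.
Legal moves: none.
Count: 0.

0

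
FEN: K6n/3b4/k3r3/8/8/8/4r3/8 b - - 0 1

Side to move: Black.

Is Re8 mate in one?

After Re8: white king on a8; in check: yes, from the black rook on e8.
King squares — a7: attacked by Ka6; b7: attacked by Ka6; b8: attacked by Re8.
White has no legal moves → checkmate.

yes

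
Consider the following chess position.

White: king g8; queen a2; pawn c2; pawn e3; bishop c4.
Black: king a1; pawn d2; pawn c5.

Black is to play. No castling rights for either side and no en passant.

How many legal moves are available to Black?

0

Black to move; king on a1.
In check: yes, from the white queen on a2.
Legal moves: none.
Count: 0.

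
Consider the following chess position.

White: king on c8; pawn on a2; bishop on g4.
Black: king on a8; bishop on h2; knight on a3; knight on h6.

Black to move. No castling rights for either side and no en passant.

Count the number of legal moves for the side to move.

Black to move; king on a8.
In check: no.
Legal moves: Ka7, Ng8, Nf7, Nf5, Nxg4, Nb5, Nc4, Nc2, Nb1, Bb8, Bc7, Bd6, Be5, Bf4, Bg3, Bg1.
Count: 16.

16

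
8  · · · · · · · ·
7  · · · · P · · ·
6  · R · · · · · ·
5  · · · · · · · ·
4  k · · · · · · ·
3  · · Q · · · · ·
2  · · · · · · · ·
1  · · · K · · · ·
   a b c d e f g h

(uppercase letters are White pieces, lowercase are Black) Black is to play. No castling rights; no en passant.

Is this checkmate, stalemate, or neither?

Black to move; black king on a4.
In check: no.
King squares — a3: attacked by Qc3; b3: attacked by Qc3; b4: attacked by Qc3; a5: attacked by Qc3; b5: attacked by Rb6.
Legal moves for Black: none.
Not in check and no legal moves → stalemate.

stalemate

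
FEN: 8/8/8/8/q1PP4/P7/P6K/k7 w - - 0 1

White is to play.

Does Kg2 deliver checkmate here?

After Kg2: black king on a1; in check: no.
Black is not in check, so this cannot be checkmate.

no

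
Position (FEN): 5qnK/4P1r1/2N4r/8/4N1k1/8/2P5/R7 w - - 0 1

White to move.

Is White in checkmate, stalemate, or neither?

checkmate

White to move; white king on h8.
In check: yes, from the black rook on h6.
King squares — g7: attacked by Qf8; h7: attacked by Rh6; g8: attacked by Rg7.
Legal moves for White: none.
In check with no legal moves → checkmate.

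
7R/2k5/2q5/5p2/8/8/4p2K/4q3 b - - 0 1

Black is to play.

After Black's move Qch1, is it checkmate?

yes

After Qch1: white king on h2; in check: yes, from the black queen on h1.
King squares — g1: attacked by Qe1; h1: attacked by Qe1; g2: attacked by Qh1; g3: attacked by Qe1; h3: attacked by Qh1.
White has no legal moves → checkmate.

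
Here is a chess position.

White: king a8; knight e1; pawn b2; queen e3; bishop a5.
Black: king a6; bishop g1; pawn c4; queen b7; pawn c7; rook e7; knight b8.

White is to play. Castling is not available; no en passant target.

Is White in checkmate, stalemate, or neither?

White to move; white king on a8.
In check: yes, from the black queen on b7.
King squares — a7: attacked by Ka6; b7: attacked by Ka6; b8: attacked by Qb7.
Legal moves for White: none.
In check with no legal moves → checkmate.

checkmate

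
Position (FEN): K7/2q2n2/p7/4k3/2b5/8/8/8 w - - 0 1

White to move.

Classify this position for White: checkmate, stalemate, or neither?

stalemate

White to move; white king on a8.
In check: no.
King squares — a7: attacked by Qc7; b7: attacked by Qc7; b8: attacked by Qc7.
Legal moves for White: none.
Not in check and no legal moves → stalemate.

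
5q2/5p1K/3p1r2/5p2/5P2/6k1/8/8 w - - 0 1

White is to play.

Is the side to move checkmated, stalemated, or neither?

White to move; white king on h7.
In check: no.
King squares — g6: attacked by Rf6; h6: attacked by Rf6; g7: attacked by Qf8; g8: attacked by Qf8; h8: attacked by Qf8.
Legal moves for White: none.
Not in check and no legal moves → stalemate.

stalemate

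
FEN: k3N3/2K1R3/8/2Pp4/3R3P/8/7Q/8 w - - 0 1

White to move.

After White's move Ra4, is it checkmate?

yes

After Ra4: black king on a8; in check: yes, from the white rook on a4.
King squares — a7: attacked by Ra4; b7: attacked by Kc7; b8: attacked by Kc7.
Black has no legal moves → checkmate.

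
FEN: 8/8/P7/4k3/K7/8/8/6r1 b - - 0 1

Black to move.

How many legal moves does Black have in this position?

Black to move; king on e5.
In check: no.
Legal moves: Kf6, Ke6, Kd6, Kf5, Kd5, Kf4, Ke4, Kd4, Rg8, Rg7, Rg6, Rg5, Rg4+, Rg3, Rg2, Rh1, Rf1, Re1, Rd1, Rc1, Rb1, Ra1+.
Count: 22.

22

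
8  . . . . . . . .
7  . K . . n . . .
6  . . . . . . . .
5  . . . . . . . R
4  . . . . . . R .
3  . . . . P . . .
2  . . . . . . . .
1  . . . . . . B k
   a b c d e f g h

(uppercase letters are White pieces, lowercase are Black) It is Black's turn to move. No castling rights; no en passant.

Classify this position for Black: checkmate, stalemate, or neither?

Black to move; black king on h1.
In check: yes, from the white rook on h5.
King squares — g1: attacked by Rg4; g2: attacked by Rg4; h2: attacked by Bg1.
Legal moves for Black: none.
In check with no legal moves → checkmate.

checkmate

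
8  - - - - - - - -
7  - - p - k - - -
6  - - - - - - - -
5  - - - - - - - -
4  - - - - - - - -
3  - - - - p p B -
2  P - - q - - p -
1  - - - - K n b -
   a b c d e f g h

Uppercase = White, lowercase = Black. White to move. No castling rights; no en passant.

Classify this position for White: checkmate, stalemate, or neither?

checkmate

White to move; white king on e1.
In check: yes, from the black queen on d2.
King squares — d1: attacked by Qd2; f1: attacked by Pg2; d2: attacked by Nf1; e2: attacked by Qd2; f2: attacked by Bg1.
Legal moves for White: none.
In check with no legal moves → checkmate.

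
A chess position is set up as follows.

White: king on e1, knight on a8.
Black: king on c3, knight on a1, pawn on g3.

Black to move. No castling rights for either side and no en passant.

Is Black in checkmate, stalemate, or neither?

neither

Black to move; black king on c3.
In check: no.
Legal moves for Black: Kd4, Kc4, Kb4, Kd3, Kb3, Kc2, Kb2, Nb3, Nc2+, g2.
Black has 10 legal moves and is not in check → neither.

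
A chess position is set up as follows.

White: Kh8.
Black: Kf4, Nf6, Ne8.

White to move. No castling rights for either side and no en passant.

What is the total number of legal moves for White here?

White to move; king on h8.
In check: no.
Legal moves: none.
Count: 0.

0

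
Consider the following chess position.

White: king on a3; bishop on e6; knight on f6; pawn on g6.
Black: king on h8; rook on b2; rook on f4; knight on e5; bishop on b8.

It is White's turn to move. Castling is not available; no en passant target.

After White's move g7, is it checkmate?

no

After g7: black king on h8; in check: yes, from the white pawn on g7.
Black has 1 legal reply: Kxg7.
In check but a legal move exists → not checkmate.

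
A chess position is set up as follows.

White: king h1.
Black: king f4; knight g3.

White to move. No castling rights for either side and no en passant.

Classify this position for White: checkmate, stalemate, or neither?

neither

White to move; white king on h1.
In check: yes, from the black knight on g3.
King squares — g1: available; g2: available; h2: available.
Legal moves for White: Kh2, Kg2, Kg1.
White is in check but has 3 legal moves → neither.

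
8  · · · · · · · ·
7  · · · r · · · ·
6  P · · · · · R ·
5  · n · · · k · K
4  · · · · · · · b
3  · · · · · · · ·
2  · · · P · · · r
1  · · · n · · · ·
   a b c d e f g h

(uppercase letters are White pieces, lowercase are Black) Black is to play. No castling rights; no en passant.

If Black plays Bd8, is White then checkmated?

yes

After Bd8: white king on h5; in check: yes, from the black rook on h2.
King squares — g4: attacked by Kf5; h4: attacked by Rh2; g5: attacked by Kf5; g6: own rook; h6: attacked by Rh2.
White has no legal moves → checkmate.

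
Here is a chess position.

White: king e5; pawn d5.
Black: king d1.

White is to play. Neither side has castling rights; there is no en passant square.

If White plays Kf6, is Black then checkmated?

After Kf6: black king on d1; in check: no.
Black is not in check, so this cannot be checkmate.

no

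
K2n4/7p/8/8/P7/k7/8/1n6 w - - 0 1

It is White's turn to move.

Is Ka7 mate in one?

no

After Ka7: black king on a3; in check: no.
Black is not in check, so this cannot be checkmate.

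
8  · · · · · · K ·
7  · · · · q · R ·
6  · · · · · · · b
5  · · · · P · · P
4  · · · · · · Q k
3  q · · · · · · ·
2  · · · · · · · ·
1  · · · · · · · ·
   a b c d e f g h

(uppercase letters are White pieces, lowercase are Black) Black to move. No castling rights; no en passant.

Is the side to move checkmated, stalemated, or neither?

checkmate

Black to move; black king on h4.
In check: yes, from the white queen on g4.
King squares — g3: attacked by Qg4; h3: attacked by Qg4; g4: attacked by Rg7; g5: attacked by Qg4; h5: attacked by Qg4.
Legal moves for Black: none.
In check with no legal moves → checkmate.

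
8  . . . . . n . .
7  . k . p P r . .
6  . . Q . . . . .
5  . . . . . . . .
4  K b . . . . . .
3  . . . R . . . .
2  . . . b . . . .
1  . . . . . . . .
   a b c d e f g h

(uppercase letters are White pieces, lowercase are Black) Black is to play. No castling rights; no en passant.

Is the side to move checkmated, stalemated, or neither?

neither

Black to move; black king on b7.
In check: yes, from the white queen on c6.
King squares — a6: attacked by Qc6; b6: attacked by Qc6; c6: available; a7: available; c7: attacked by Qc6; a8: attacked by Qc6; b8: available; c8: attacked by Qc6.
Legal moves for Black: Kb8, Ka7, Kxc6, dxc6.
Black is in check but has 4 legal moves → neither.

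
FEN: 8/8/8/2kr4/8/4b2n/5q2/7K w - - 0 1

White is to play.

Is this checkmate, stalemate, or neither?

stalemate

White to move; white king on h1.
In check: no.
King squares — g1: attacked by Qf2; g2: attacked by Qf2; h2: attacked by Qf2.
Legal moves for White: none.
Not in check and no legal moves → stalemate.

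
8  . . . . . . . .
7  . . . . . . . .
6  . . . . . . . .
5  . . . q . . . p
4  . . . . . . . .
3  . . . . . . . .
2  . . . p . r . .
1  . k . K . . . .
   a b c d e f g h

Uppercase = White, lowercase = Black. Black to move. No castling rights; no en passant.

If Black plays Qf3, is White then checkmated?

yes

After Qf3: white king on d1; in check: yes, from the black queen on f3.
King squares — c1: attacked by Kb1; e1: attacked by Pd2; c2: attacked by Kb1; d2: attacked by Rf2; e2: attacked by Rf2.
White has no legal moves → checkmate.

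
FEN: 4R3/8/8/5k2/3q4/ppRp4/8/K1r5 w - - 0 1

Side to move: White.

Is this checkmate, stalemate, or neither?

White to move; white king on a1.
In check: yes, from the black rook on c1.
King squares — b1: attacked by Rc1; a2: attacked by Pb3; b2: attacked by Pa3.
Legal moves for White: none.
In check with no legal moves → checkmate.

checkmate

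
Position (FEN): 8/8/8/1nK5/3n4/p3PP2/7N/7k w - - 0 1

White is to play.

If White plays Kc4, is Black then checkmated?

After Kc4: black king on h1; in check: no.
Black is not in check, so this cannot be checkmate.

no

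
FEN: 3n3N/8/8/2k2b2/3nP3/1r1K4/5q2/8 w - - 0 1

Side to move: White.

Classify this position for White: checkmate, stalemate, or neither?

checkmate

White to move; white king on d3.
In check: yes, from the black rook on b3.
King squares — c2: attacked by Qf2; d2: attacked by Qf2; e2: attacked by Qf2; c3: attacked by Rb3; e3: attacked by Qf2; c4: attacked by Kc5; d4: attacked by Qf2; e4: own pawn.
Legal moves for White: none.
In check with no legal moves → checkmate.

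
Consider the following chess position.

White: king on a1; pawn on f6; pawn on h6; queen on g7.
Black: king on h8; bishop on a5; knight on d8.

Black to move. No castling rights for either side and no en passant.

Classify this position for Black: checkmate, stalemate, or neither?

checkmate

Black to move; black king on h8.
In check: yes, from the white queen on g7.
King squares — g7: attacked by Pf6; h7: attacked by Qg7; g8: attacked by Qg7.
Legal moves for Black: none.
In check with no legal moves → checkmate.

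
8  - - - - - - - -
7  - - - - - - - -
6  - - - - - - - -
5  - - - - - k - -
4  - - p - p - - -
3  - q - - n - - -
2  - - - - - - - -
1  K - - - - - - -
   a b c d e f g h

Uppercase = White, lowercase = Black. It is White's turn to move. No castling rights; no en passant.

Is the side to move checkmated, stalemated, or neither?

stalemate

White to move; white king on a1.
In check: no.
King squares — b1: attacked by Qb3; a2: attacked by Qb3; b2: attacked by Qb3.
Legal moves for White: none.
Not in check and no legal moves → stalemate.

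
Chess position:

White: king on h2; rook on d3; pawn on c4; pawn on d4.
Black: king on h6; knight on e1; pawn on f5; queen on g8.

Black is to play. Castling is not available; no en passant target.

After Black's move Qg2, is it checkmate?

After Qg2: white king on h2; in check: yes, from the black queen on g2.
King squares — g1: attacked by Qg2; h1: attacked by Qg2; g2: attacked by Ne1; g3: attacked by Qg2; h3: attacked by Qg2.
White has no legal moves → checkmate.

yes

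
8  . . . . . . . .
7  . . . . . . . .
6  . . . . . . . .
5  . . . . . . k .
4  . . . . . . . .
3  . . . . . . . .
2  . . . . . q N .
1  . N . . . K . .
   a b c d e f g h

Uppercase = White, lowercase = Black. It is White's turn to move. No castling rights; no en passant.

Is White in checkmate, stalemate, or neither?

White to move; white king on f1.
In check: yes, from the black queen on f2.
King squares — e1: attacked by Qf2; g1: attacked by Qf2; e2: attacked by Qf2; f2: available; g2: own knight.
Legal moves for White: Kxf2.
White is in check but has 1 legal move → neither.

neither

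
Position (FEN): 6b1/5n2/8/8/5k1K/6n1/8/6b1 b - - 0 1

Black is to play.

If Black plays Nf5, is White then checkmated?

no

After Nf5: white king on h4; in check: yes, from the black knight on f5.
White has 2 legal replies: Kh5, Kh3.
In check but a legal move exists → not checkmate.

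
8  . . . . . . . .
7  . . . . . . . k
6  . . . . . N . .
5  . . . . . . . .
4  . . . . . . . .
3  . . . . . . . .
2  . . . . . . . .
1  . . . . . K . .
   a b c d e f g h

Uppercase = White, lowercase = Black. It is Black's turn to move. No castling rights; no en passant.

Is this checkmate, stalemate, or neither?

neither

Black to move; black king on h7.
In check: yes, from the white knight on f6.
King squares — g6: available; h6: available; g7: available; g8: attacked by Nf6; h8: available.
Legal moves for Black: Kh8, Kg7, Kh6, Kg6.
Black is in check but has 4 legal moves → neither.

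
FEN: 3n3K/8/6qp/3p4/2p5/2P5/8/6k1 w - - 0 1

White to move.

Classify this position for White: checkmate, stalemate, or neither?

White to move; white king on h8.
In check: no.
King squares — g7: attacked by Qg6; h7: attacked by Qg6; g8: attacked by Qg6.
Legal moves for White: none.
Not in check and no legal moves → stalemate.

stalemate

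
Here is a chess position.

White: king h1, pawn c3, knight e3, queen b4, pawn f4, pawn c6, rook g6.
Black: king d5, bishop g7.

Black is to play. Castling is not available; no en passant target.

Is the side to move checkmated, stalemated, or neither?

checkmate

Black to move; black king on d5.
In check: yes, from the white knight on e3.
King squares — c4: attacked by Ne3; d4: attacked by Pc3; e4: attacked by Qb4; c5: attacked by Qb4; e5: attacked by Pf4; c6: attacked by Rg6; d6: attacked by Qb4; e6: attacked by Rg6.
Legal moves for Black: none.
In check with no legal moves → checkmate.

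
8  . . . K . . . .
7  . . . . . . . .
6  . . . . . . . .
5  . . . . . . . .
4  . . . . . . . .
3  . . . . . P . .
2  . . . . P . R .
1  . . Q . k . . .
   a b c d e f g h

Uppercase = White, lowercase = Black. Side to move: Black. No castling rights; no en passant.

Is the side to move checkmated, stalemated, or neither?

Black to move; black king on e1.
In check: yes, from the white queen on c1.
King squares — d1: attacked by Qc1; f1: attacked by Qc1; d2: attacked by Qc1; e2: attacked by Rg2; f2: attacked by Rg2.
Legal moves for Black: none.
In check with no legal moves → checkmate.

checkmate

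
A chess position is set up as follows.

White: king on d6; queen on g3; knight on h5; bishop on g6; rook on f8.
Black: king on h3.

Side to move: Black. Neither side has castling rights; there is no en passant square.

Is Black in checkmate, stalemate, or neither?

Black to move; black king on h3.
In check: yes, from the white queen on g3.
King squares — g2: attacked by Qg3; h2: attacked by Qg3; g3: attacked by Nh5; g4: attacked by Qg3; h4: attacked by Qg3.
Legal moves for Black: none.
In check with no legal moves → checkmate.

checkmate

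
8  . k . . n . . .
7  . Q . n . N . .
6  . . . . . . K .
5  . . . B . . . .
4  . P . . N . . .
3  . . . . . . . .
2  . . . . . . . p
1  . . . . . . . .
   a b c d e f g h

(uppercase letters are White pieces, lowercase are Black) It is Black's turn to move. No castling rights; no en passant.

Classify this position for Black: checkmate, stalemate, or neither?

checkmate

Black to move; black king on b8.
In check: yes, from the white queen on b7.
King squares — a7: attacked by Qb7; b7: attacked by Bd5; c7: attacked by Qb7; a8: attacked by Qb7; c8: attacked by Qb7.
Legal moves for Black: none.
In check with no legal moves → checkmate.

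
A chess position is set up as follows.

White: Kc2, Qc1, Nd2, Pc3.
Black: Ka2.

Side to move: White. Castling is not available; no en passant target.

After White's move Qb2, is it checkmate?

After Qb2: black king on a2; in check: yes, from the white queen on b2.
King squares — a1: attacked by Qb2; b1: attacked by Qb2; b2: attacked by Kc2; a3: attacked by Qb2; b3: attacked by Qb2.
Black has no legal moves → checkmate.

yes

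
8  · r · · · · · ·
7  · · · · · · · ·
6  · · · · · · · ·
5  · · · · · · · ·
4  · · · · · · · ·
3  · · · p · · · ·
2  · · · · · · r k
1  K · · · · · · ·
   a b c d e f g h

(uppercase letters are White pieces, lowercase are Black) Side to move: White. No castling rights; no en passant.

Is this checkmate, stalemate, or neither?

White to move; white king on a1.
In check: no.
King squares — b1: attacked by Rb8; a2: attacked by Rg2; b2: attacked by Rg2.
Legal moves for White: none.
Not in check and no legal moves → stalemate.

stalemate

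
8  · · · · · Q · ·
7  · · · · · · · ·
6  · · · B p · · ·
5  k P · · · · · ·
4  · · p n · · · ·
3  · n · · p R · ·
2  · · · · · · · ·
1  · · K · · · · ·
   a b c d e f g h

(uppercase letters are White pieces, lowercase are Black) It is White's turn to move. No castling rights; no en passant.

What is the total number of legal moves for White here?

3

White to move; king on c1.
In check: yes, from the black knight on b3.
Legal moves: Kb2, Kd1, Kb1.
Count: 3.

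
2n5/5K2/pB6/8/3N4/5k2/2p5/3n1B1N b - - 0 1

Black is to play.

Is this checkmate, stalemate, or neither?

neither

Black to move; black king on f3.
In check: yes, from the white knight on d4.
King squares — e2: attacked by Bf1; f2: attacked by Nh1; g2: attacked by Bf1; e3: available; g3: attacked by Nh1; e4: available; f4: available; g4: available.
Legal moves for Black: Kg4, Kf4, Ke4, Ke3.
Black is in check but has 4 legal moves → neither.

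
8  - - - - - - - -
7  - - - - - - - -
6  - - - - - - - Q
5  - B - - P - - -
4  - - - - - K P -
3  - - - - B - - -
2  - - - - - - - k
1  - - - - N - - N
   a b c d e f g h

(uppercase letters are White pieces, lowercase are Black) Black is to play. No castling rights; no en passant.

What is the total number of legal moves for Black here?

0

Black to move; king on h2.
In check: yes, from the white queen on h6.
Legal moves: none.
Count: 0.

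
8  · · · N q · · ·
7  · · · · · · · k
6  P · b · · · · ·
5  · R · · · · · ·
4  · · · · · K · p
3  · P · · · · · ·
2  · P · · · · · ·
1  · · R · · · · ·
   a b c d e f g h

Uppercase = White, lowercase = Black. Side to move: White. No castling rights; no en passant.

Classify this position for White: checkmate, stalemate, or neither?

White to move; white king on f4.
In check: no.
Legal moves for White include: Nf7, Nb7, Ne6, Nxc6, Rb8, Rb7+, Rb6, Rh5+, Rg5, Rf5, Re5, Rd5, Rbc5, Ra5, Rb4, Kg5, Kf5, Kg4, ... (list truncated; more exist).
White has legal moves and is not in check → neither.

neither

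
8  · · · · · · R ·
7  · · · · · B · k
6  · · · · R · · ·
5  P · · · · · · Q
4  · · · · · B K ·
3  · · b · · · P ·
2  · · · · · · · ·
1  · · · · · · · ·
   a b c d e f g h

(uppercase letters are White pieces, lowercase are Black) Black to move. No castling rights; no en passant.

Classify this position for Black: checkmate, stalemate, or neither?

checkmate

Black to move; black king on h7.
In check: yes, from the white queen on h5.
King squares — g6: attacked by Qh5; h6: attacked by Bf4; g7: attacked by Rg8; g8: attacked by Bf7; h8: attacked by Qh5.
Legal moves for Black: none.
In check with no legal moves → checkmate.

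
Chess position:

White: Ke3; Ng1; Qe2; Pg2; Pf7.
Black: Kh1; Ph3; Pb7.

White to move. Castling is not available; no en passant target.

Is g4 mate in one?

After g4: black king on h1; in check: no.
Black is not in check, so this cannot be checkmate.

no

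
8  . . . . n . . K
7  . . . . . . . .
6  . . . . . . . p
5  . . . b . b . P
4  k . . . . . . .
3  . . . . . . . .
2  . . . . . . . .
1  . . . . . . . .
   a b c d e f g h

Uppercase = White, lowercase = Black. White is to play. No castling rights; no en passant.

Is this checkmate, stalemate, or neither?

stalemate

White to move; white king on h8.
In check: no.
King squares — g7: attacked by Ne8; h7: attacked by Bf5; g8: attacked by Bd5.
Legal moves for White: none.
Not in check and no legal moves → stalemate.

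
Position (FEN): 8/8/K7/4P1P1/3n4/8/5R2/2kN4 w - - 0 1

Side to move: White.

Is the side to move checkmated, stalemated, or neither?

White to move; white king on a6.
In check: no.
Legal moves for White include: Kb7, Ka7, Kb6, Ka5, Rf8, Rf7, Rf6, Rf5, Rf4, Rf3, Rh2, Rg2, Re2, Rd2, Rc2+, Rb2, Ra2, Rf1, ... (list truncated; more exist).
White has legal moves and is not in check → neither.

neither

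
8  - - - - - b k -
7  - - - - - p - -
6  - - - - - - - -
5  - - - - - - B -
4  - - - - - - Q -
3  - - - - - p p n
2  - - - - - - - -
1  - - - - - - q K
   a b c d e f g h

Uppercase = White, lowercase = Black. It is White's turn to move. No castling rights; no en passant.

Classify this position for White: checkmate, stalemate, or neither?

White to move; white king on h1.
In check: yes, from the black queen on g1.
King squares — g1: attacked by Nh3; g2: attacked by Qg1; h2: attacked by Qg1.
Legal moves for White: none.
In check with no legal moves → checkmate.

checkmate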